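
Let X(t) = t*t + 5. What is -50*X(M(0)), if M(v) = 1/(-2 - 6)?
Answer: -8025/32 ≈ -250.78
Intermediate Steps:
M(v) = -1/8 (M(v) = 1/(-8) = -1/8)
X(t) = 5 + t**2 (X(t) = t**2 + 5 = 5 + t**2)
-50*X(M(0)) = -50*(5 + (-1/8)**2) = -50*(5 + 1/64) = -50*321/64 = -8025/32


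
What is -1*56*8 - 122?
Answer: -570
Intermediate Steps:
-1*56*8 - 122 = -56*8 - 122 = -448 - 122 = -570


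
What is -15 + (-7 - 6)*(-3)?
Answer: 24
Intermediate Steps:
-15 + (-7 - 6)*(-3) = -15 - 13*(-3) = -15 + 39 = 24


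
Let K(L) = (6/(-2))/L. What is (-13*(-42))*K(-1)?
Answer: 1638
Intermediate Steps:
K(L) = -3/L (K(L) = (6*(-1/2))/L = -3/L)
(-13*(-42))*K(-1) = (-13*(-42))*(-3/(-1)) = 546*(-3*(-1)) = 546*3 = 1638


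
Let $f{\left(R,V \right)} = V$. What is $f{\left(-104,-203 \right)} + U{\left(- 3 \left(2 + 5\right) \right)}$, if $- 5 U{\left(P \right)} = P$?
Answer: $- \frac{994}{5} \approx -198.8$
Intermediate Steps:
$U{\left(P \right)} = - \frac{P}{5}$
$f{\left(-104,-203 \right)} + U{\left(- 3 \left(2 + 5\right) \right)} = -203 - \frac{\left(-3\right) \left(2 + 5\right)}{5} = -203 - \frac{\left(-3\right) 7}{5} = -203 - - \frac{21}{5} = -203 + \frac{21}{5} = - \frac{994}{5}$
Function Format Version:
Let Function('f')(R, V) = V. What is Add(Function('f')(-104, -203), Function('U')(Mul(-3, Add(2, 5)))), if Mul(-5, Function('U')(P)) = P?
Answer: Rational(-994, 5) ≈ -198.80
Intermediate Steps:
Function('U')(P) = Mul(Rational(-1, 5), P)
Add(Function('f')(-104, -203), Function('U')(Mul(-3, Add(2, 5)))) = Add(-203, Mul(Rational(-1, 5), Mul(-3, Add(2, 5)))) = Add(-203, Mul(Rational(-1, 5), Mul(-3, 7))) = Add(-203, Mul(Rational(-1, 5), -21)) = Add(-203, Rational(21, 5)) = Rational(-994, 5)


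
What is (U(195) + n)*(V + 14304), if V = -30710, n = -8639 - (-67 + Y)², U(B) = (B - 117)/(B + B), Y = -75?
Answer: 2362693684/5 ≈ 4.7254e+8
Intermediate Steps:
U(B) = (-117 + B)/(2*B) (U(B) = (-117 + B)/((2*B)) = (-117 + B)*(1/(2*B)) = (-117 + B)/(2*B))
n = -28803 (n = -8639 - (-67 - 75)² = -8639 - 1*(-142)² = -8639 - 1*20164 = -8639 - 20164 = -28803)
(U(195) + n)*(V + 14304) = ((½)*(-117 + 195)/195 - 28803)*(-30710 + 14304) = ((½)*(1/195)*78 - 28803)*(-16406) = (⅕ - 28803)*(-16406) = -144014/5*(-16406) = 2362693684/5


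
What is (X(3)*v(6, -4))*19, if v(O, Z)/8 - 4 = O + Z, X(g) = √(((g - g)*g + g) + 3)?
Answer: 912*√6 ≈ 2233.9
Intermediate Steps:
X(g) = √(3 + g) (X(g) = √((0*g + g) + 3) = √((0 + g) + 3) = √(g + 3) = √(3 + g))
v(O, Z) = 32 + 8*O + 8*Z (v(O, Z) = 32 + 8*(O + Z) = 32 + (8*O + 8*Z) = 32 + 8*O + 8*Z)
(X(3)*v(6, -4))*19 = (√(3 + 3)*(32 + 8*6 + 8*(-4)))*19 = (√6*(32 + 48 - 32))*19 = (√6*48)*19 = (48*√6)*19 = 912*√6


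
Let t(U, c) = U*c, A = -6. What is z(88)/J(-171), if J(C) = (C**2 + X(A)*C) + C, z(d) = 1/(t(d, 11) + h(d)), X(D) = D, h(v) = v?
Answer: 1/31781376 ≈ 3.1465e-8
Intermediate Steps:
z(d) = 1/(12*d) (z(d) = 1/(d*11 + d) = 1/(11*d + d) = 1/(12*d))
J(C) = C**2 - 5*C (J(C) = (C**2 - 6*C) + C = C**2 - 5*C)
z(88)/J(-171) = ((1/12)/88)/((-171*(-5 - 171))) = ((1/12)*(1/88))/((-171*(-176))) = (1/1056)/30096 = (1/1056)*(1/30096) = 1/31781376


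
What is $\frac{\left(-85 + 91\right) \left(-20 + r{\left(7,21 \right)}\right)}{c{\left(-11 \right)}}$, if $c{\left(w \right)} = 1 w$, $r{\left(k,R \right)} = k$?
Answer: $\frac{78}{11} \approx 7.0909$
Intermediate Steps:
$c{\left(w \right)} = w$
$\frac{\left(-85 + 91\right) \left(-20 + r{\left(7,21 \right)}\right)}{c{\left(-11 \right)}} = \frac{\left(-85 + 91\right) \left(-20 + 7\right)}{-11} = 6 \left(-13\right) \left(- \frac{1}{11}\right) = \left(-78\right) \left(- \frac{1}{11}\right) = \frac{78}{11}$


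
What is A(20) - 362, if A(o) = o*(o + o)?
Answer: 438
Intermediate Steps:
A(o) = 2*o² (A(o) = o*(2*o) = 2*o²)
A(20) - 362 = 2*20² - 362 = 2*400 - 362 = 800 - 362 = 438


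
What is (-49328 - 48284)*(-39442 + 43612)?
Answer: -407042040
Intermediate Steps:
(-49328 - 48284)*(-39442 + 43612) = -97612*4170 = -407042040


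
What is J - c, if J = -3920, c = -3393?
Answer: -527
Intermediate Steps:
J - c = -3920 - 1*(-3393) = -3920 + 3393 = -527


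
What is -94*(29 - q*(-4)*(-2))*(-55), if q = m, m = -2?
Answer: 232650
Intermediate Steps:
q = -2
-94*(29 - q*(-4)*(-2))*(-55) = -94*(29 - (-2*(-4))*(-2))*(-55) = -94*(29 - 8*(-2))*(-55) = -94*(29 - 1*(-16))*(-55) = -94*(29 + 16)*(-55) = -94*45*(-55) = -4230*(-55) = 232650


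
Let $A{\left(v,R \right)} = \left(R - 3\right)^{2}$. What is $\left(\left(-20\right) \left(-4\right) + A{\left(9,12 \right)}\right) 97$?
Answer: $15617$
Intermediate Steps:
$A{\left(v,R \right)} = \left(-3 + R\right)^{2}$
$\left(\left(-20\right) \left(-4\right) + A{\left(9,12 \right)}\right) 97 = \left(\left(-20\right) \left(-4\right) + \left(-3 + 12\right)^{2}\right) 97 = \left(80 + 9^{2}\right) 97 = \left(80 + 81\right) 97 = 161 \cdot 97 = 15617$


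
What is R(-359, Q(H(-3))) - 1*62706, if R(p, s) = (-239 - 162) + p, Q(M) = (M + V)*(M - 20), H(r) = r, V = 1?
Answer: -63466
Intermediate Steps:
Q(M) = (1 + M)*(-20 + M) (Q(M) = (M + 1)*(M - 20) = (1 + M)*(-20 + M))
R(p, s) = -401 + p
R(-359, Q(H(-3))) - 1*62706 = (-401 - 359) - 1*62706 = -760 - 62706 = -63466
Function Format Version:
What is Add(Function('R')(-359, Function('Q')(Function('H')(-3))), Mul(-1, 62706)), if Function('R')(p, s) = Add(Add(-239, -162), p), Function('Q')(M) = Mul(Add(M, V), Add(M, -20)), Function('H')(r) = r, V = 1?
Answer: -63466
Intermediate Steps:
Function('Q')(M) = Mul(Add(1, M), Add(-20, M)) (Function('Q')(M) = Mul(Add(M, 1), Add(M, -20)) = Mul(Add(1, M), Add(-20, M)))
Function('R')(p, s) = Add(-401, p)
Add(Function('R')(-359, Function('Q')(Function('H')(-3))), Mul(-1, 62706)) = Add(Add(-401, -359), Mul(-1, 62706)) = Add(-760, -62706) = -63466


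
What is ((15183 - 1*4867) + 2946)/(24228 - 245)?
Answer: 13262/23983 ≈ 0.55297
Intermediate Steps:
((15183 - 1*4867) + 2946)/(24228 - 245) = ((15183 - 4867) + 2946)/23983 = (10316 + 2946)*(1/23983) = 13262*(1/23983) = 13262/23983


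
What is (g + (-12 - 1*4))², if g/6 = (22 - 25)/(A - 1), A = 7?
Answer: 361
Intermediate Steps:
g = -3 (g = 6*((22 - 25)/(7 - 1)) = 6*(-3/6) = 6*(-3*⅙) = 6*(-½) = -3)
(g + (-12 - 1*4))² = (-3 + (-12 - 1*4))² = (-3 + (-12 - 4))² = (-3 - 16)² = (-19)² = 361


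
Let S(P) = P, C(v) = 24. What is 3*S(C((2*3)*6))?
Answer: 72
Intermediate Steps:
3*S(C((2*3)*6)) = 3*24 = 72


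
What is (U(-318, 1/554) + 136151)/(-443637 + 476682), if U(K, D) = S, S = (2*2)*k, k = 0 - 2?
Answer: 45381/11015 ≈ 4.1199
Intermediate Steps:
k = -2
S = -8 (S = (2*2)*(-2) = 4*(-2) = -8)
U(K, D) = -8
(U(-318, 1/554) + 136151)/(-443637 + 476682) = (-8 + 136151)/(-443637 + 476682) = 136143/33045 = 136143*(1/33045) = 45381/11015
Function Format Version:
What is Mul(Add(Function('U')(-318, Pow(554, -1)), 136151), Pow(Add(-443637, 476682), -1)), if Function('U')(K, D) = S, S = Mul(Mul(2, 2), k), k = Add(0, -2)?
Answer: Rational(45381, 11015) ≈ 4.1199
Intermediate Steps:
k = -2
S = -8 (S = Mul(Mul(2, 2), -2) = Mul(4, -2) = -8)
Function('U')(K, D) = -8
Mul(Add(Function('U')(-318, Pow(554, -1)), 136151), Pow(Add(-443637, 476682), -1)) = Mul(Add(-8, 136151), Pow(Add(-443637, 476682), -1)) = Mul(136143, Pow(33045, -1)) = Mul(136143, Rational(1, 33045)) = Rational(45381, 11015)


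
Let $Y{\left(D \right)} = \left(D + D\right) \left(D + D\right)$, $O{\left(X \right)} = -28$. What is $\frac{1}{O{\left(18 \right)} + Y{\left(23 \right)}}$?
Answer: $\frac{1}{2088} \approx 0.00047893$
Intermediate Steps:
$Y{\left(D \right)} = 4 D^{2}$ ($Y{\left(D \right)} = 2 D 2 D = 4 D^{2}$)
$\frac{1}{O{\left(18 \right)} + Y{\left(23 \right)}} = \frac{1}{-28 + 4 \cdot 23^{2}} = \frac{1}{-28 + 4 \cdot 529} = \frac{1}{-28 + 2116} = \frac{1}{2088}$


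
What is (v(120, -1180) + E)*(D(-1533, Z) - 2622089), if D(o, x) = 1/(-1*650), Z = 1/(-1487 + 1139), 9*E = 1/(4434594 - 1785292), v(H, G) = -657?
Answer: 82151740845546043/47687436 ≈ 1.7227e+9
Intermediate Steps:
E = 1/23843718 (E = 1/(9*(4434594 - 1785292)) = (⅑)/2649302 = (⅑)*(1/2649302) = 1/23843718 ≈ 4.1940e-8)
Z = -1/348 (Z = 1/(-348) = -1/348 ≈ -0.0028736)
D(o, x) = -1/650 (D(o, x) = 1/(-650) = -1/650)
(v(120, -1180) + E)*(D(-1533, Z) - 2622089) = (-657 + 1/23843718)*(-1/650 - 2622089) = -15665322725/23843718*(-1704357851/650) = 82151740845546043/47687436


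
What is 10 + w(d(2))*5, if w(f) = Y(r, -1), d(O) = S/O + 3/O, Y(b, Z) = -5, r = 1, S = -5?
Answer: -15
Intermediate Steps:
d(O) = -2/O (d(O) = -5/O + 3/O = -2/O)
w(f) = -5
10 + w(d(2))*5 = 10 - 5*5 = 10 - 25 = -15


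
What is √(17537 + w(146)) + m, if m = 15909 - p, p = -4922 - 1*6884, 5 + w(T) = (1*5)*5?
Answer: 27715 + √17557 ≈ 27848.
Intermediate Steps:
w(T) = 20 (w(T) = -5 + (1*5)*5 = -5 + 5*5 = -5 + 25 = 20)
p = -11806 (p = -4922 - 6884 = -11806)
m = 27715 (m = 15909 - 1*(-11806) = 15909 + 11806 = 27715)
√(17537 + w(146)) + m = √(17537 + 20) + 27715 = √17557 + 27715 = 27715 + √17557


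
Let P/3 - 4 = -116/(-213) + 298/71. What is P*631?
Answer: 1174922/71 ≈ 16548.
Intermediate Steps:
P = 1862/71 (P = 12 + 3*(-116/(-213) + 298/71) = 12 + 3*(-116*(-1/213) + 298*(1/71)) = 12 + 3*(116/213 + 298/71) = 12 + 3*(1010/213) = 12 + 1010/71 = 1862/71 ≈ 26.225)
P*631 = (1862/71)*631 = 1174922/71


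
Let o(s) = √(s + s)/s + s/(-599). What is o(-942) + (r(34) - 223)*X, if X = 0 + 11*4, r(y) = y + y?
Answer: -4084238/599 - I*√471/471 ≈ -6818.4 - 0.046078*I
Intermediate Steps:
r(y) = 2*y
o(s) = -s/599 + √2/√s (o(s) = √(2*s)/s + s*(-1/599) = (√2*√s)/s - s/599 = √2/√s - s/599 = -s/599 + √2/√s)
X = 44 (X = 0 + 44 = 44)
o(-942) + (r(34) - 223)*X = (-1/599*(-942) + √2/√(-942)) + (2*34 - 223)*44 = (942/599 + √2*(-I*√942/942)) + (68 - 223)*44 = (942/599 - I*√471/471) - 155*44 = (942/599 - I*√471/471) - 6820 = -4084238/599 - I*√471/471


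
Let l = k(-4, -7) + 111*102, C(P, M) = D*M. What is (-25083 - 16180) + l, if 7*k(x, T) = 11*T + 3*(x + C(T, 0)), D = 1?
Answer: -209676/7 ≈ -29954.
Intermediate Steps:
C(P, M) = M (C(P, M) = 1*M = M)
k(x, T) = 3*x/7 + 11*T/7 (k(x, T) = (11*T + 3*(x + 0))/7 = (11*T + 3*x)/7 = (3*x + 11*T)/7 = 3*x/7 + 11*T/7)
l = 79165/7 (l = ((3/7)*(-4) + (11/7)*(-7)) + 111*102 = (-12/7 - 11) + 11322 = -89/7 + 11322 = 79165/7 ≈ 11309.)
(-25083 - 16180) + l = (-25083 - 16180) + 79165/7 = -41263 + 79165/7 = -209676/7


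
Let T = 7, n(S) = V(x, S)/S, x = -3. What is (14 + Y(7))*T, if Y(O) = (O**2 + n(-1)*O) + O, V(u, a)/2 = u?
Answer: 784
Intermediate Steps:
V(u, a) = 2*u
n(S) = -6/S (n(S) = (2*(-3))/S = -6/S)
Y(O) = O**2 + 7*O (Y(O) = (O**2 + (-6/(-1))*O) + O = (O**2 + (-6*(-1))*O) + O = (O**2 + 6*O) + O = O**2 + 7*O)
(14 + Y(7))*T = (14 + 7*(7 + 7))*7 = (14 + 7*14)*7 = (14 + 98)*7 = 112*7 = 784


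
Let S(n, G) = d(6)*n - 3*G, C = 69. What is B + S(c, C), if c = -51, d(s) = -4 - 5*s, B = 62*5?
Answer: 1837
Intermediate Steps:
B = 310
S(n, G) = -34*n - 3*G (S(n, G) = (-4 - 5*6)*n - 3*G = (-4 - 30)*n - 3*G = -34*n - 3*G)
B + S(c, C) = 310 + (-34*(-51) - 3*69) = 310 + (1734 - 207) = 310 + 1527 = 1837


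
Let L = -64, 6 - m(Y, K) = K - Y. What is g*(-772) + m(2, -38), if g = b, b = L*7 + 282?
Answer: 128198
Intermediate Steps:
m(Y, K) = 6 + Y - K (m(Y, K) = 6 - (K - Y) = 6 + (Y - K) = 6 + Y - K)
b = -166 (b = -64*7 + 282 = -448 + 282 = -166)
g = -166
g*(-772) + m(2, -38) = -166*(-772) + (6 + 2 - 1*(-38)) = 128152 + (6 + 2 + 38) = 128152 + 46 = 128198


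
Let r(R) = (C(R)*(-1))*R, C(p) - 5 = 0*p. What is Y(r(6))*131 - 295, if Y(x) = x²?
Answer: 117605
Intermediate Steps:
C(p) = 5 (C(p) = 5 + 0*p = 5 + 0 = 5)
r(R) = -5*R (r(R) = (5*(-1))*R = -5*R)
Y(r(6))*131 - 295 = (-5*6)²*131 - 295 = (-30)²*131 - 295 = 900*131 - 295 = 117900 - 295 = 117605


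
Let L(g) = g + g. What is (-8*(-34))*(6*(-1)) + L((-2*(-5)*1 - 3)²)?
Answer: -1534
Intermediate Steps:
L(g) = 2*g
(-8*(-34))*(6*(-1)) + L((-2*(-5)*1 - 3)²) = (-8*(-34))*(6*(-1)) + 2*(-2*(-5)*1 - 3)² = 272*(-6) + 2*(10*1 - 3)² = -1632 + 2*(10 - 3)² = -1632 + 2*7² = -1632 + 2*49 = -1632 + 98 = -1534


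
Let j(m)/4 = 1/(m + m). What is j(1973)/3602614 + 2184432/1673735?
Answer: 456672048547111/349906973991505 ≈ 1.3051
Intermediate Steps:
j(m) = 2/m (j(m) = 4/(m + m) = 4/((2*m)) = 4*(1/(2*m)) = 2/m)
j(1973)/3602614 + 2184432/1673735 = (2/1973)/3602614 + 2184432/1673735 = (2*(1/1973))*(1/3602614) + 2184432*(1/1673735) = (2/1973)*(1/3602614) + 128496/98455 = 1/3553978711 + 128496/98455 = 456672048547111/349906973991505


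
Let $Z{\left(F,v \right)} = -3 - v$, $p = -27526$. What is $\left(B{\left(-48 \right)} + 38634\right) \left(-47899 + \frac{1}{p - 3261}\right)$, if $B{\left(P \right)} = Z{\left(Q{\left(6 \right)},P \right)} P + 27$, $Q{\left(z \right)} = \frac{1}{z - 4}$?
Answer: $- \frac{53826802427514}{30787} \approx -1.7484 \cdot 10^{9}$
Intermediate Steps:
$Q{\left(z \right)} = \frac{1}{-4 + z}$
$B{\left(P \right)} = 27 + P \left(-3 - P\right)$ ($B{\left(P \right)} = \left(-3 - P\right) P + 27 = P \left(-3 - P\right) + 27 = 27 + P \left(-3 - P\right)$)
$\left(B{\left(-48 \right)} + 38634\right) \left(-47899 + \frac{1}{p - 3261}\right) = \left(\left(27 - - 48 \left(3 - 48\right)\right) + 38634\right) \left(-47899 + \frac{1}{-27526 - 3261}\right) = \left(\left(27 - \left(-48\right) \left(-45\right)\right) + 38634\right) \left(-47899 + \frac{1}{-30787}\right) = \left(\left(27 - 2160\right) + 38634\right) \left(-47899 - \frac{1}{30787}\right) = \left(-2133 + 38634\right) \left(- \frac{1474666514}{30787}\right) = 36501 \left(- \frac{1474666514}{30787}\right) = - \frac{53826802427514}{30787}$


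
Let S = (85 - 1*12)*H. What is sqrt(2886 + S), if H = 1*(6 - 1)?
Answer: sqrt(3251) ≈ 57.018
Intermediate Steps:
H = 5 (H = 1*5 = 5)
S = 365 (S = (85 - 1*12)*5 = (85 - 12)*5 = 73*5 = 365)
sqrt(2886 + S) = sqrt(2886 + 365) = sqrt(3251)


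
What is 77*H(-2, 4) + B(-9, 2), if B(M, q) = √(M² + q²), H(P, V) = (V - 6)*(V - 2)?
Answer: -308 + √85 ≈ -298.78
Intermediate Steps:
H(P, V) = (-6 + V)*(-2 + V)
77*H(-2, 4) + B(-9, 2) = 77*(12 + 4² - 8*4) + √((-9)² + 2²) = 77*(12 + 16 - 32) + √(81 + 4) = 77*(-4) + √85 = -308 + √85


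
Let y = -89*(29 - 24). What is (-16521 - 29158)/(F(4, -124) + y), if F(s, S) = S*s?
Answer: 45679/941 ≈ 48.543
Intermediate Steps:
y = -445 (y = -89*5 = -445)
(-16521 - 29158)/(F(4, -124) + y) = (-16521 - 29158)/(-124*4 - 445) = -45679/(-496 - 445) = -45679/(-941) = -45679*(-1/941) = 45679/941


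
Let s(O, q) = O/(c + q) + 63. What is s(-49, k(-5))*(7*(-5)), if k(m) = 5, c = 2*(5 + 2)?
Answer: -40180/19 ≈ -2114.7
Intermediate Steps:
c = 14 (c = 2*7 = 14)
s(O, q) = 63 + O/(14 + q) (s(O, q) = O/(14 + q) + 63 = 63 + O/(14 + q))
s(-49, k(-5))*(7*(-5)) = ((882 - 49 + 63*5)/(14 + 5))*(7*(-5)) = ((882 - 49 + 315)/19)*(-35) = ((1/19)*1148)*(-35) = (1148/19)*(-35) = -40180/19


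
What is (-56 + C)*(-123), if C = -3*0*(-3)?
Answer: 6888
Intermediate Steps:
C = 0 (C = 0*(-3) = 0)
(-56 + C)*(-123) = (-56 + 0)*(-123) = -56*(-123) = 6888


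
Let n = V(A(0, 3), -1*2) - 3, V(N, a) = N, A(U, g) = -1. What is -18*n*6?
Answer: 432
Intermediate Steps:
n = -4 (n = -1 - 3 = -4)
-18*n*6 = -18*(-4)*6 = 72*6 = 432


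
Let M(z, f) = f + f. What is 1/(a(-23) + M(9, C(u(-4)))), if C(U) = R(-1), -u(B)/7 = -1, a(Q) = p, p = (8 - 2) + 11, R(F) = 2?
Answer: 1/21 ≈ 0.047619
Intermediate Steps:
p = 17 (p = 6 + 11 = 17)
a(Q) = 17
u(B) = 7 (u(B) = -7*(-1) = 7)
C(U) = 2
M(z, f) = 2*f
1/(a(-23) + M(9, C(u(-4)))) = 1/(17 + 2*2) = 1/(17 + 4) = 1/21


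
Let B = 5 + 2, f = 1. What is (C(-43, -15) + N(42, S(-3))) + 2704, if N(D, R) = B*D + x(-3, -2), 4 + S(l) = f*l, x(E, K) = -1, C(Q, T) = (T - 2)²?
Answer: 3286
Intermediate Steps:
C(Q, T) = (-2 + T)²
B = 7
S(l) = -4 + l (S(l) = -4 + 1*l = -4 + l)
N(D, R) = -1 + 7*D (N(D, R) = 7*D - 1 = -1 + 7*D)
(C(-43, -15) + N(42, S(-3))) + 2704 = ((-2 - 15)² + (-1 + 7*42)) + 2704 = ((-17)² + (-1 + 294)) + 2704 = (289 + 293) + 2704 = 582 + 2704 = 3286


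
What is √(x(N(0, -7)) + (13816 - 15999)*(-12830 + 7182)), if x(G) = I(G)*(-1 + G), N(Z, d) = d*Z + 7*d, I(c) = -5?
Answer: √12329834 ≈ 3511.4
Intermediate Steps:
N(Z, d) = 7*d + Z*d (N(Z, d) = Z*d + 7*d = 7*d + Z*d)
x(G) = 5 - 5*G (x(G) = -5*(-1 + G) = 5 - 5*G)
√(x(N(0, -7)) + (13816 - 15999)*(-12830 + 7182)) = √((5 - (-35)*(7 + 0)) + (13816 - 15999)*(-12830 + 7182)) = √((5 - (-35)*7) - 2183*(-5648)) = √((5 - 5*(-49)) + 12329584) = √((5 + 245) + 12329584) = √(250 + 12329584) = √12329834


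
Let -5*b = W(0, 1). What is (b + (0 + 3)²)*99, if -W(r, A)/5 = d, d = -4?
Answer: 495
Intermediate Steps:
W(r, A) = 20 (W(r, A) = -5*(-4) = 20)
b = -4 (b = -⅕*20 = -4)
(b + (0 + 3)²)*99 = (-4 + (0 + 3)²)*99 = (-4 + 3²)*99 = (-4 + 9)*99 = 5*99 = 495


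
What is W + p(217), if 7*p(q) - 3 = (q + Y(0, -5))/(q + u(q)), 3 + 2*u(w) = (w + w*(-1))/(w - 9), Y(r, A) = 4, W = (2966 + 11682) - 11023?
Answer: 10938360/3017 ≈ 3625.6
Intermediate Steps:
W = 3625 (W = 14648 - 11023 = 3625)
u(w) = -3/2 (u(w) = -3/2 + ((w + w*(-1))/(w - 9))/2 = -3/2 + ((w - w)/(-9 + w))/2 = -3/2 + (0/(-9 + w))/2 = -3/2 + (½)*0 = -3/2 + 0 = -3/2)
p(q) = 3/7 + (4 + q)/(7*(-3/2 + q)) (p(q) = 3/7 + ((q + 4)/(q - 3/2))/7 = 3/7 + ((4 + q)/(-3/2 + q))/7 = 3/7 + (4 + q)/(7*(-3/2 + q)))
W + p(217) = 3625 + (-1 + 8*217)/(7*(-3 + 2*217)) = 3625 + (-1 + 1736)/(7*(-3 + 434)) = 3625 + (⅐)*1735/431 = 3625 + (⅐)*(1/431)*1735 = 3625 + 1735/3017 = 10938360/3017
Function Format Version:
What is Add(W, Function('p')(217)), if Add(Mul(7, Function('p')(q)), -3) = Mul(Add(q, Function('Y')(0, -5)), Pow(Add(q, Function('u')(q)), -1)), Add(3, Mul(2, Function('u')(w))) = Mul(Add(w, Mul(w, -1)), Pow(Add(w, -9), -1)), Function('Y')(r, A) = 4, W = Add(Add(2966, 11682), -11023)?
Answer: Rational(10938360, 3017) ≈ 3625.6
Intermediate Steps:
W = 3625 (W = Add(14648, -11023) = 3625)
Function('u')(w) = Rational(-3, 2) (Function('u')(w) = Add(Rational(-3, 2), Mul(Rational(1, 2), Mul(Add(w, Mul(w, -1)), Pow(Add(w, -9), -1)))) = Add(Rational(-3, 2), Mul(Rational(1, 2), Mul(Add(w, Mul(-1, w)), Pow(Add(-9, w), -1)))) = Add(Rational(-3, 2), Mul(Rational(1, 2), Mul(0, Pow(Add(-9, w), -1)))) = Add(Rational(-3, 2), Mul(Rational(1, 2), 0)) = Add(Rational(-3, 2), 0) = Rational(-3, 2))
Function('p')(q) = Add(Rational(3, 7), Mul(Rational(1, 7), Pow(Add(Rational(-3, 2), q), -1), Add(4, q))) (Function('p')(q) = Add(Rational(3, 7), Mul(Rational(1, 7), Mul(Add(q, 4), Pow(Add(q, Rational(-3, 2)), -1)))) = Add(Rational(3, 7), Mul(Rational(1, 7), Mul(Add(4, q), Pow(Add(Rational(-3, 2), q), -1)))) = Add(Rational(3, 7), Mul(Rational(1, 7), Mul(Pow(Add(Rational(-3, 2), q), -1), Add(4, q)))) = Add(Rational(3, 7), Mul(Rational(1, 7), Pow(Add(Rational(-3, 2), q), -1), Add(4, q))))
Add(W, Function('p')(217)) = Add(3625, Mul(Rational(1, 7), Pow(Add(-3, Mul(2, 217)), -1), Add(-1, Mul(8, 217)))) = Add(3625, Mul(Rational(1, 7), Pow(Add(-3, 434), -1), Add(-1, 1736))) = Add(3625, Mul(Rational(1, 7), Pow(431, -1), 1735)) = Add(3625, Mul(Rational(1, 7), Rational(1, 431), 1735)) = Add(3625, Rational(1735, 3017)) = Rational(10938360, 3017)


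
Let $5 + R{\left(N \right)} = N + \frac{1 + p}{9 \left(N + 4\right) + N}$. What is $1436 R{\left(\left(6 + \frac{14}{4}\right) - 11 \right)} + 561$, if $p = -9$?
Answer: $- \frac{195721}{21} \approx -9320.0$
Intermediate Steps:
$R{\left(N \right)} = -5 + N - \frac{8}{36 + 10 N}$ ($R{\left(N \right)} = -5 + \left(N + \frac{1 - 9}{9 \left(N + 4\right) + N}\right) = -5 + \left(N - \frac{8}{9 \left(4 + N\right) + N}\right) = -5 + \left(N - \frac{8}{\left(36 + 9 N\right) + N}\right) = -5 + \left(N - \frac{8}{36 + 10 N}\right) = -5 + N - \frac{8}{36 + 10 N}$)
$1436 R{\left(\left(6 + \frac{14}{4}\right) - 11 \right)} + 561 = 1436 \frac{-94 - 7 \left(\left(6 + \frac{14}{4}\right) - 11\right) + 5 \left(\left(6 + \frac{14}{4}\right) - 11\right)^{2}}{18 + 5 \left(\left(6 + \frac{14}{4}\right) - 11\right)} + 561 = 1436 \frac{-94 - 7 \left(\left(6 + 14 \cdot \frac{1}{4}\right) - 11\right) + 5 \left(\left(6 + 14 \cdot \frac{1}{4}\right) - 11\right)^{2}}{18 + 5 \left(\left(6 + 14 \cdot \frac{1}{4}\right) - 11\right)} + 561 = 1436 \frac{-94 - 7 \left(\left(6 + \frac{7}{2}\right) - 11\right) + 5 \left(\left(6 + \frac{7}{2}\right) - 11\right)^{2}}{18 + 5 \left(\left(6 + \frac{7}{2}\right) - 11\right)} + 561 = 1436 \frac{-94 - 7 \left(\frac{19}{2} - 11\right) + 5 \left(\frac{19}{2} - 11\right)^{2}}{18 + 5 \left(\frac{19}{2} - 11\right)} + 561 = 1436 \frac{-94 - - \frac{21}{2} + 5 \left(- \frac{3}{2}\right)^{2}}{18 + 5 \left(- \frac{3}{2}\right)} + 561 = 1436 \frac{-94 + \frac{21}{2} + 5 \cdot \frac{9}{4}}{18 - \frac{15}{2}} + 561 = 1436 \frac{-94 + \frac{21}{2} + \frac{45}{4}}{\frac{21}{2}} + 561 = 1436 \cdot \frac{2}{21} \left(- \frac{289}{4}\right) + 561 = 1436 \left(- \frac{289}{42}\right) + 561 = - \frac{207502}{21} + 561 = - \frac{195721}{21}$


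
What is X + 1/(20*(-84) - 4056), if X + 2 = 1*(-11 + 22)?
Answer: 51623/5736 ≈ 8.9998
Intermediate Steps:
X = 9 (X = -2 + 1*(-11 + 22) = -2 + 1*11 = -2 + 11 = 9)
X + 1/(20*(-84) - 4056) = 9 + 1/(20*(-84) - 4056) = 9 + 1/(-1680 - 4056) = 9 + 1/(-5736) = 9 - 1/5736 = 51623/5736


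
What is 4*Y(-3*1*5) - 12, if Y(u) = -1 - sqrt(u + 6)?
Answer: -16 - 12*I ≈ -16.0 - 12.0*I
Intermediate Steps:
Y(u) = -1 - sqrt(6 + u)
4*Y(-3*1*5) - 12 = 4*(-1 - sqrt(6 - 3*1*5)) - 12 = 4*(-1 - sqrt(6 - 3*5)) - 12 = 4*(-1 - sqrt(6 - 15)) - 12 = 4*(-1 - sqrt(-9)) - 12 = 4*(-1 - 3*I) - 12 = (-4 - 12*I) - 12 = -16 - 12*I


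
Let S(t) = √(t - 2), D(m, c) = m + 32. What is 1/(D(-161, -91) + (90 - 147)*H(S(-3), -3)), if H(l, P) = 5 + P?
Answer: -1/243 ≈ -0.0041152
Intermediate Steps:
D(m, c) = 32 + m
S(t) = √(-2 + t)
1/(D(-161, -91) + (90 - 147)*H(S(-3), -3)) = 1/((32 - 161) + (90 - 147)*(5 - 3)) = 1/(-129 - 57*2) = 1/(-129 - 114) = 1/(-243) = -1/243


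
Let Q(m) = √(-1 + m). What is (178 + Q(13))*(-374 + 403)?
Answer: 5162 + 58*√3 ≈ 5262.5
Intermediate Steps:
(178 + Q(13))*(-374 + 403) = (178 + √(-1 + 13))*(-374 + 403) = (178 + √12)*29 = (178 + 2*√3)*29 = 5162 + 58*√3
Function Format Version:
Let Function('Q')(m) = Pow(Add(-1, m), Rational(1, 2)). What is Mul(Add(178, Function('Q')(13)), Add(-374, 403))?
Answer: Add(5162, Mul(58, Pow(3, Rational(1, 2)))) ≈ 5262.5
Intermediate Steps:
Mul(Add(178, Function('Q')(13)), Add(-374, 403)) = Mul(Add(178, Pow(Add(-1, 13), Rational(1, 2))), Add(-374, 403)) = Mul(Add(178, Pow(12, Rational(1, 2))), 29) = Mul(Add(178, Mul(2, Pow(3, Rational(1, 2)))), 29) = Add(5162, Mul(58, Pow(3, Rational(1, 2))))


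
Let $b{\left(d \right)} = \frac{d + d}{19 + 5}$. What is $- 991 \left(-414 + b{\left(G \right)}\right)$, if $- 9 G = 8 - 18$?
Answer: $\frac{22149841}{54} \approx 4.1018 \cdot 10^{5}$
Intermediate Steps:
$G = \frac{10}{9}$ ($G = - \frac{8 - 18}{9} = \left(- \frac{1}{9}\right) \left(-10\right) = \frac{10}{9} \approx 1.1111$)
$b{\left(d \right)} = \frac{d}{12}$ ($b{\left(d \right)} = \frac{2 d}{24} = 2 d \frac{1}{24} = \frac{d}{12}$)
$- 991 \left(-414 + b{\left(G \right)}\right) = - 991 \left(-414 + \frac{1}{12} \cdot \frac{10}{9}\right) = - 991 \left(-414 + \frac{5}{54}\right) = \left(-991\right) \left(- \frac{22351}{54}\right) = \frac{22149841}{54}$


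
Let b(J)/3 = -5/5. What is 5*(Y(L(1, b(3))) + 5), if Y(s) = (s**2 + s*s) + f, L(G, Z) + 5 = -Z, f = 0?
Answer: 65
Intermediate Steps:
b(J) = -3 (b(J) = 3*(-5/5) = 3*(-5*1/5) = 3*(-1) = -3)
L(G, Z) = -5 - Z
Y(s) = 2*s**2 (Y(s) = (s**2 + s*s) + 0 = (s**2 + s**2) + 0 = 2*s**2 + 0 = 2*s**2)
5*(Y(L(1, b(3))) + 5) = 5*(2*(-5 - 1*(-3))**2 + 5) = 5*(2*(-5 + 3)**2 + 5) = 5*(2*(-2)**2 + 5) = 5*(2*4 + 5) = 5*(8 + 5) = 5*13 = 65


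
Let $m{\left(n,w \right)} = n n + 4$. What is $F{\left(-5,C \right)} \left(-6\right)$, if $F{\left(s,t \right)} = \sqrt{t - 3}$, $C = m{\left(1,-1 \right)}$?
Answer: $- 6 \sqrt{2} \approx -8.4853$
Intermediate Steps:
$m{\left(n,w \right)} = 4 + n^{2}$ ($m{\left(n,w \right)} = n^{2} + 4 = 4 + n^{2}$)
$C = 5$ ($C = 4 + 1^{2} = 4 + 1 = 5$)
$F{\left(s,t \right)} = \sqrt{-3 + t}$
$F{\left(-5,C \right)} \left(-6\right) = \sqrt{-3 + 5} \left(-6\right) = \sqrt{2} \left(-6\right) = - 6 \sqrt{2}$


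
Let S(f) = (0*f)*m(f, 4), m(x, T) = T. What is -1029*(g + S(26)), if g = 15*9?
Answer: -138915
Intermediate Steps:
g = 135
S(f) = 0 (S(f) = (0*f)*4 = 0*4 = 0)
-1029*(g + S(26)) = -1029*(135 + 0) = -1029*135 = -138915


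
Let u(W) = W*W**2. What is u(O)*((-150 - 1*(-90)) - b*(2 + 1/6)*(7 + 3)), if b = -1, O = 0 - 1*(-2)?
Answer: -920/3 ≈ -306.67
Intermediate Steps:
O = 2 (O = 0 + 2 = 2)
u(W) = W**3
u(O)*((-150 - 1*(-90)) - b*(2 + 1/6)*(7 + 3)) = 2**3*((-150 - 1*(-90)) - (-(2 + 1/6))*(7 + 3)) = 8*((-150 + 90) - (-(2 + 1/6))*10) = 8*(-60 - (-1*13/6)*10) = 8*(-60 - (-13)*10/6) = 8*(-60 - 1*(-65/3)) = 8*(-60 + 65/3) = 8*(-115/3) = -920/3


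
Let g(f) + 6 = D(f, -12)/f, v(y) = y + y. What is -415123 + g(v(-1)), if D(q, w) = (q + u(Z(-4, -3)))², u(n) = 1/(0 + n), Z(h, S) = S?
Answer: -7472371/18 ≈ -4.1513e+5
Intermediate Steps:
v(y) = 2*y
u(n) = 1/n
D(q, w) = (-⅓ + q)² (D(q, w) = (q + 1/(-3))² = (q - ⅓)² = (-⅓ + q)²)
g(f) = -6 + (-1 + 3*f)²/(9*f) (g(f) = -6 + ((-1 + 3*f)²/9)/f = -6 + (-1 + 3*f)²/(9*f))
-415123 + g(v(-1)) = -415123 + (-6 + (-1 + 3*(2*(-1)))²/(9*((2*(-1))))) = -415123 + (-6 + (⅑)*(-1 + 3*(-2))²/(-2)) = -415123 + (-6 + (⅑)*(-½)*(-1 - 6)²) = -415123 + (-6 + (⅑)*(-½)*(-7)²) = -415123 + (-6 + (⅑)*(-½)*49) = -415123 + (-6 - 49/18) = -415123 - 157/18 = -7472371/18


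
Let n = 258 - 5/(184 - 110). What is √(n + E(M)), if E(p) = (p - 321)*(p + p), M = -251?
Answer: √1573812982/74 ≈ 536.10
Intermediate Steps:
E(p) = 2*p*(-321 + p) (E(p) = (-321 + p)*(2*p) = 2*p*(-321 + p))
n = 19087/74 (n = 258 - 5/74 = 19087/74 ≈ 257.93)
√(n + E(M)) = √(19087/74 + 2*(-251)*(-321 - 251)) = √(19087/74 + 2*(-251)*(-572)) = √(19087/74 + 287144) = √(21267743/74) = √1573812982/74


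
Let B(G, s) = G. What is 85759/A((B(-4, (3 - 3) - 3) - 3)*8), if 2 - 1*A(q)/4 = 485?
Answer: -85759/1932 ≈ -44.389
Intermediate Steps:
A(q) = -1932 (A(q) = 8 - 4*485 = 8 - 1940 = -1932)
85759/A((B(-4, (3 - 3) - 3) - 3)*8) = 85759/(-1932) = 85759*(-1/1932) = -85759/1932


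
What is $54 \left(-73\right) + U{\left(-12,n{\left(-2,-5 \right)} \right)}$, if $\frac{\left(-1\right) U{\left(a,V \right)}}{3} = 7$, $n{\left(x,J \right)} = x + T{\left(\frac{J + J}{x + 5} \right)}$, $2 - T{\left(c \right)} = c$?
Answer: $-3963$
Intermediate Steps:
$T{\left(c \right)} = 2 - c$
$n{\left(x,J \right)} = 2 + x - \frac{2 J}{5 + x}$ ($n{\left(x,J \right)} = x - \left(-2 + \frac{J + J}{x + 5}\right) = x - \left(-2 + \frac{2 J}{5 + x}\right) = 2 + x - \frac{2 J}{5 + x}$)
$U{\left(a,V \right)} = -21$ ($U{\left(a,V \right)} = \left(-3\right) 7 = -21$)
$54 \left(-73\right) + U{\left(-12,n{\left(-2,-5 \right)} \right)} = 54 \left(-73\right) - 21 = -3942 - 21 = -3963$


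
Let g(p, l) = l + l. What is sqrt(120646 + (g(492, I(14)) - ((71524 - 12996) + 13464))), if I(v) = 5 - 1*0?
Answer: 2*sqrt(12166) ≈ 220.60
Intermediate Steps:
I(v) = 5 (I(v) = 5 + 0 = 5)
g(p, l) = 2*l
sqrt(120646 + (g(492, I(14)) - ((71524 - 12996) + 13464))) = sqrt(120646 + (2*5 - ((71524 - 12996) + 13464))) = sqrt(120646 + (10 - (58528 + 13464))) = sqrt(120646 + (10 - 1*71992)) = sqrt(120646 + (10 - 71992)) = sqrt(120646 - 71982) = sqrt(48664) = 2*sqrt(12166)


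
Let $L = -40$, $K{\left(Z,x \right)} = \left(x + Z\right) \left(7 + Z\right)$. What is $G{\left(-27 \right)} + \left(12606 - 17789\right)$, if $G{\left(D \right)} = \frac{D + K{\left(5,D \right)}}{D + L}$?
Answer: $- \frac{346970}{67} \approx -5178.7$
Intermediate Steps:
$K{\left(Z,x \right)} = \left(7 + Z\right) \left(Z + x\right)$ ($K{\left(Z,x \right)} = \left(Z + x\right) \left(7 + Z\right) = \left(7 + Z\right) \left(Z + x\right)$)
$G{\left(D \right)} = \frac{60 + 13 D}{-40 + D}$ ($G{\left(D \right)} = \frac{D + \left(5^{2} + 7 \cdot 5 + 7 D + 5 D\right)}{D - 40} = \frac{D + \left(25 + 35 + 7 D + 5 D\right)}{-40 + D} = \frac{D + \left(60 + 12 D\right)}{-40 + D} = \frac{60 + 13 D}{-40 + D}$)
$G{\left(-27 \right)} + \left(12606 - 17789\right) = \frac{60 + 13 \left(-27\right)}{-40 - 27} + \left(12606 - 17789\right) = \frac{60 - 351}{-67} + \left(12606 - 17789\right) = \left(- \frac{1}{67}\right) \left(-291\right) - 5183 = \frac{291}{67} - 5183 = - \frac{346970}{67}$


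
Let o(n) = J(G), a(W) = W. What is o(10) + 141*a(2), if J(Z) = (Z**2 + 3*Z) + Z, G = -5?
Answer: 287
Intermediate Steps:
J(Z) = Z**2 + 4*Z
o(n) = 5 (o(n) = -5*(4 - 5) = -5*(-1) = 5)
o(10) + 141*a(2) = 5 + 141*2 = 5 + 282 = 287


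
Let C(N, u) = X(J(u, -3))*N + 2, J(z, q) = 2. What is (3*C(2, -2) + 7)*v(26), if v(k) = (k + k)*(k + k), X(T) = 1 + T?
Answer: 83824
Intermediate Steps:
C(N, u) = 2 + 3*N (C(N, u) = (1 + 2)*N + 2 = 3*N + 2 = 2 + 3*N)
v(k) = 4*k**2 (v(k) = (2*k)*(2*k) = 4*k**2)
(3*C(2, -2) + 7)*v(26) = (3*(2 + 3*2) + 7)*(4*26**2) = (3*(2 + 6) + 7)*(4*676) = (3*8 + 7)*2704 = (24 + 7)*2704 = 31*2704 = 83824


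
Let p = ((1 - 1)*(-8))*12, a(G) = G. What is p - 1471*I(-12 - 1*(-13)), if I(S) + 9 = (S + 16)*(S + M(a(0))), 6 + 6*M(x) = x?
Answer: 13239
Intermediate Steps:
M(x) = -1 + x/6
I(S) = -9 + (-1 + S)*(16 + S) (I(S) = -9 + (S + 16)*(S + (-1 + (⅙)*0)) = -9 + (16 + S)*(S + (-1 + 0)) = -9 + (16 + S)*(S - 1) = -9 + (16 + S)*(-1 + S) = -9 + (-1 + S)*(16 + S))
p = 0 (p = (0*(-8))*12 = 0*12 = 0)
p - 1471*I(-12 - 1*(-13)) = 0 - 1471*(-25 + (-12 - 1*(-13))² + 15*(-12 - 1*(-13))) = 0 - 1471*(-25 + (-12 + 13)² + 15*(-12 + 13)) = 0 - 1471*(-25 + 1² + 15*1) = 0 - 1471*(-25 + 1 + 15) = 0 - 1471*(-9) = 0 + 13239 = 13239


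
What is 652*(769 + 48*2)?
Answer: 563980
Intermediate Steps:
652*(769 + 48*2) = 652*(769 + 96) = 652*865 = 563980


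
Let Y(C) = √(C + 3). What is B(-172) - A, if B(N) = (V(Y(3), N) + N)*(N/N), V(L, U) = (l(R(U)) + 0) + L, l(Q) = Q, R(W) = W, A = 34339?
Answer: -34683 + √6 ≈ -34681.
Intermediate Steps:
Y(C) = √(3 + C)
V(L, U) = L + U (V(L, U) = (U + 0) + L = U + L = L + U)
B(N) = √6 + 2*N (B(N) = ((√(3 + 3) + N) + N)*(N/N) = ((√6 + N) + N)*1 = ((N + √6) + N)*1 = (√6 + 2*N)*1 = √6 + 2*N)
B(-172) - A = (√6 + 2*(-172)) - 1*34339 = (√6 - 344) - 34339 = (-344 + √6) - 34339 = -34683 + √6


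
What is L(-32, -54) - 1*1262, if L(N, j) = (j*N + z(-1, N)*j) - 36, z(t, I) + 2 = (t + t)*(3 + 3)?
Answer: 1186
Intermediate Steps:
z(t, I) = -2 + 12*t (z(t, I) = -2 + (t + t)*(3 + 3) = -2 + (2*t)*6 = -2 + 12*t)
L(N, j) = -36 - 14*j + N*j (L(N, j) = (j*N + (-2 + 12*(-1))*j) - 36 = (N*j + (-2 - 12)*j) - 36 = (N*j - 14*j) - 36 = (-14*j + N*j) - 36 = -36 - 14*j + N*j)
L(-32, -54) - 1*1262 = (-36 - 14*(-54) - 32*(-54)) - 1*1262 = (-36 + 756 + 1728) - 1262 = 2448 - 1262 = 1186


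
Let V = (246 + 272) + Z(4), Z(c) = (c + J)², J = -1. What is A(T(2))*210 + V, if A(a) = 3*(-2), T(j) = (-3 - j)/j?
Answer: -733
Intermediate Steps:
Z(c) = (-1 + c)² (Z(c) = (c - 1)² = (-1 + c)²)
T(j) = (-3 - j)/j
A(a) = -6
V = 527 (V = (246 + 272) + (-1 + 4)² = 518 + 3² = 518 + 9 = 527)
A(T(2))*210 + V = -6*210 + 527 = -1260 + 527 = -733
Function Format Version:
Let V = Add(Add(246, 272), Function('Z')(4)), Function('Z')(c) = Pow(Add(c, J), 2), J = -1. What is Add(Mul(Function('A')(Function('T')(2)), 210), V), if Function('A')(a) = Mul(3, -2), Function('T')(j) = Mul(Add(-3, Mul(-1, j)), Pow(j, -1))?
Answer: -733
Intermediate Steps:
Function('Z')(c) = Pow(Add(-1, c), 2) (Function('Z')(c) = Pow(Add(c, -1), 2) = Pow(Add(-1, c), 2))
Function('T')(j) = Mul(Pow(j, -1), Add(-3, Mul(-1, j)))
Function('A')(a) = -6
V = 527 (V = Add(Add(246, 272), Pow(Add(-1, 4), 2)) = Add(518, Pow(3, 2)) = Add(518, 9) = 527)
Add(Mul(Function('A')(Function('T')(2)), 210), V) = Add(Mul(-6, 210), 527) = Add(-1260, 527) = -733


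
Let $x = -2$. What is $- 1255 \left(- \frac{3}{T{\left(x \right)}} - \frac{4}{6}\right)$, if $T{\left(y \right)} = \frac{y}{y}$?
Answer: $\frac{13805}{3} \approx 4601.7$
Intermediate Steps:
$T{\left(y \right)} = 1$
$- 1255 \left(- \frac{3}{T{\left(x \right)}} - \frac{4}{6}\right) = - 1255 \left(- \frac{3}{1} - \frac{4}{6}\right) = - 1255 \left(\left(-3\right) 1 - \frac{2}{3}\right) = - 1255 \left(-3 - \frac{2}{3}\right) = \left(-1255\right) \left(- \frac{11}{3}\right) = \frac{13805}{3}$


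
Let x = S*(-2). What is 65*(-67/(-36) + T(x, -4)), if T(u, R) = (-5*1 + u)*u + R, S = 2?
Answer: 79235/36 ≈ 2201.0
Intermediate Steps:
x = -4 (x = 2*(-2) = -4)
T(u, R) = R + u*(-5 + u) (T(u, R) = (-5 + u)*u + R = u*(-5 + u) + R = R + u*(-5 + u))
65*(-67/(-36) + T(x, -4)) = 65*(-67/(-36) + (-4 + (-4)² - 5*(-4))) = 65*(-67*(-1/36) + (-4 + 16 + 20)) = 65*(67/36 + 32) = 65*(1219/36) = 79235/36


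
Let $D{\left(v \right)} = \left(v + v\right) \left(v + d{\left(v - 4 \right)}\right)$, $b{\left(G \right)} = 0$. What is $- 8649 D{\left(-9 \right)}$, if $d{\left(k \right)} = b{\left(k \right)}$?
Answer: $-1401138$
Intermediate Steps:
$d{\left(k \right)} = 0$
$D{\left(v \right)} = 2 v^{2}$ ($D{\left(v \right)} = \left(v + v\right) \left(v + 0\right) = 2 v v = 2 v^{2}$)
$- 8649 D{\left(-9 \right)} = - 8649 \cdot 2 \left(-9\right)^{2} = - 8649 \cdot 2 \cdot 81 = \left(-8649\right) 162 = -1401138$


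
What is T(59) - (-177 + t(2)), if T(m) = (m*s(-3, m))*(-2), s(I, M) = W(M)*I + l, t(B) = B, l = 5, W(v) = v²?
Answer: 1231859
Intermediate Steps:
s(I, M) = 5 + I*M² (s(I, M) = M²*I + 5 = I*M² + 5 = 5 + I*M²)
T(m) = -2*m*(5 - 3*m²) (T(m) = (m*(5 - 3*m²))*(-2) = -2*m*(5 - 3*m²))
T(59) - (-177 + t(2)) = (-10*59 + 6*59³) - (-177 + 2) = (-590 + 6*205379) - 1*(-175) = (-590 + 1232274) + 175 = 1231684 + 175 = 1231859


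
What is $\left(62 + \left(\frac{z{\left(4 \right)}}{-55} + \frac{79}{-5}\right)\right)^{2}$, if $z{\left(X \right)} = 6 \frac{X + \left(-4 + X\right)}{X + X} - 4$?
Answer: $\frac{6461764}{3025} \approx 2136.1$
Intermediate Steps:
$z{\left(X \right)} = -4 + \frac{3 \left(-4 + 2 X\right)}{X}$ ($z{\left(X \right)} = 6 \frac{-4 + 2 X}{2 X} - 4 = \frac{3 \left(-4 + 2 X\right)}{X} - 4 = -4 + \frac{3 \left(-4 + 2 X\right)}{X}$)
$\left(62 + \left(\frac{z{\left(4 \right)}}{-55} + \frac{79}{-5}\right)\right)^{2} = \left(62 + \left(\frac{2 - \frac{12}{4}}{-55} + \frac{79}{-5}\right)\right)^{2} = \left(62 + \left(\left(2 - 3\right) \left(- \frac{1}{55}\right) + 79 \left(- \frac{1}{5}\right)\right)\right)^{2} = \left(62 - \left(\frac{79}{5} - \left(2 - 3\right) \left(- \frac{1}{55}\right)\right)\right)^{2} = \left(62 - \frac{868}{55}\right)^{2} = \left(\frac{2542}{55}\right)^{2} = \frac{6461764}{3025}$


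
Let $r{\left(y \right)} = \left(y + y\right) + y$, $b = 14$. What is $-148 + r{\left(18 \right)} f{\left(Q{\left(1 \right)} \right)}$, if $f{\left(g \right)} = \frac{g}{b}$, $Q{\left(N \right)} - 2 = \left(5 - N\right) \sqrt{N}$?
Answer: $- \frac{874}{7} \approx -124.86$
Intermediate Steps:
$Q{\left(N \right)} = 2 + \sqrt{N} \left(5 - N\right)$ ($Q{\left(N \right)} = 2 + \left(5 - N\right) \sqrt{N} = 2 + \sqrt{N} \left(5 - N\right)$)
$f{\left(g \right)} = \frac{g}{14}$
$r{\left(y \right)} = 3 y$ ($r{\left(y \right)} = 2 y + y = 3 y$)
$-148 + r{\left(18 \right)} f{\left(Q{\left(1 \right)} \right)} = -148 + 3 \cdot 18 \frac{2 - 1^{\frac{3}{2}} + 5 \sqrt{1}}{14} = -148 + 54 \frac{2 - 1 + 5 \cdot 1}{14} = -148 + 54 \frac{2 - 1 + 5}{14} = -148 + 54 \cdot \frac{1}{14} \cdot 6 = -148 + 54 \cdot \frac{3}{7} = -148 + \frac{162}{7} = - \frac{874}{7}$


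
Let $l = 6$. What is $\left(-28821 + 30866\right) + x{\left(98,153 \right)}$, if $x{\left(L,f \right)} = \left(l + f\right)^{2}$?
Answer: $27326$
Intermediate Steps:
$x{\left(L,f \right)} = \left(6 + f\right)^{2}$
$\left(-28821 + 30866\right) + x{\left(98,153 \right)} = \left(-28821 + 30866\right) + \left(6 + 153\right)^{2} = 2045 + 159^{2} = 2045 + 25281 = 27326$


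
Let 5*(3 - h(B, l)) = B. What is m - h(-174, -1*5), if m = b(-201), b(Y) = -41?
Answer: -394/5 ≈ -78.800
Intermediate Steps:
h(B, l) = 3 - B/5
m = -41
m - h(-174, -1*5) = -41 - (3 - ⅕*(-174)) = -41 - (3 + 174/5) = -41 - 1*189/5 = -41 - 189/5 = -394/5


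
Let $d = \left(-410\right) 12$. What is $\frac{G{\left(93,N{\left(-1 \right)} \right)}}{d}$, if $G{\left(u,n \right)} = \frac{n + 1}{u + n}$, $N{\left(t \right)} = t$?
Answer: $0$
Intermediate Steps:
$G{\left(u,n \right)} = \frac{1 + n}{n + u}$
$d = -4920$
$\frac{G{\left(93,N{\left(-1 \right)} \right)}}{d} = \frac{\frac{1}{-1 + 93} \left(1 - 1\right)}{-4920} = \frac{1}{92} \cdot 0 \left(- \frac{1}{4920}\right) = 0 \left(- \frac{1}{4920}\right) = 0$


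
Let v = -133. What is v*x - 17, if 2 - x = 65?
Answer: 8362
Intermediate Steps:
x = -63 (x = 2 - 1*65 = 2 - 65 = -63)
v*x - 17 = -133*(-63) - 17 = 8379 - 17 = 8362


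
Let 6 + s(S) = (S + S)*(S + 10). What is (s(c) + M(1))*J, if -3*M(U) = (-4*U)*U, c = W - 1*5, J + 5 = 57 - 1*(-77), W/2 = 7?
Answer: 43516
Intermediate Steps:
W = 14 (W = 2*7 = 14)
J = 129 (J = -5 + (57 - 1*(-77)) = -5 + (57 + 77) = -5 + 134 = 129)
c = 9 (c = 14 - 1*5 = 14 - 5 = 9)
M(U) = 4*U²/3 (M(U) = -(-4*U)*U/3 = -(-4)*U²/3 = 4*U²/3)
s(S) = -6 + 2*S*(10 + S) (s(S) = -6 + (S + S)*(S + 10) = -6 + (2*S)*(10 + S) = -6 + 2*S*(10 + S))
(s(c) + M(1))*J = ((-6 + 2*9² + 20*9) + (4/3)*1²)*129 = ((-6 + 2*81 + 180) + (4/3)*1)*129 = ((-6 + 162 + 180) + 4/3)*129 = (336 + 4/3)*129 = (1012/3)*129 = 43516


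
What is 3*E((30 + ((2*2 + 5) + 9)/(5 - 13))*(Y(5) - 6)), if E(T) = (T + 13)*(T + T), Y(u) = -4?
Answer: 880785/2 ≈ 4.4039e+5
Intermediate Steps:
E(T) = 2*T*(13 + T) (E(T) = (13 + T)*(2*T) = 2*T*(13 + T))
3*E((30 + ((2*2 + 5) + 9)/(5 - 13))*(Y(5) - 6)) = 3*(2*((30 + ((2*2 + 5) + 9)/(5 - 13))*(-4 - 6))*(13 + (30 + ((2*2 + 5) + 9)/(5 - 13))*(-4 - 6))) = 3*(2*((30 + ((4 + 5) + 9)/(-8))*(-10))*(13 + (30 + ((4 + 5) + 9)/(-8))*(-10))) = 3*(2*((30 + (9 + 9)*(-⅛))*(-10))*(13 + (30 + (9 + 9)*(-⅛))*(-10))) = 3*(2*((30 + 18*(-⅛))*(-10))*(13 + (30 + 18*(-⅛))*(-10))) = 3*(2*((30 - 9/4)*(-10))*(13 + (30 - 9/4)*(-10))) = 3*(2*((111/4)*(-10))*(13 + (111/4)*(-10))) = 3*(2*(-555/2)*(13 - 555/2)) = 3*(2*(-555/2)*(-529/2)) = 3*(293595/2) = 880785/2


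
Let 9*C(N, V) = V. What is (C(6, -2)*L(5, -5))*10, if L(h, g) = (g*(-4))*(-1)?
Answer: 400/9 ≈ 44.444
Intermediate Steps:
L(h, g) = 4*g (L(h, g) = -4*g*(-1) = 4*g)
C(N, V) = V/9
(C(6, -2)*L(5, -5))*10 = (((1/9)*(-2))*(4*(-5)))*10 = -2/9*(-20)*10 = (40/9)*10 = 400/9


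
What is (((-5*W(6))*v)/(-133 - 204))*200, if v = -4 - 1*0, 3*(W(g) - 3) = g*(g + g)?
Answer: -108000/337 ≈ -320.47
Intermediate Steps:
W(g) = 3 + 2*g**2/3 (W(g) = 3 + (g*(g + g))/3 = 3 + (g*(2*g))/3 = 3 + (2*g**2)/3 = 3 + 2*g**2/3)
v = -4 (v = -4 + 0 = -4)
(((-5*W(6))*v)/(-133 - 204))*200 = ((-5*(3 + (2/3)*6**2)*(-4))/(-133 - 204))*200 = ((-5*(3 + (2/3)*36)*(-4))/(-337))*200 = -(-5*(3 + 24))*(-4)/337*200 = -(-5*27)*(-4)/337*200 = -(-135)*(-4)/337*200 = -1/337*540*200 = -540/337*200 = -108000/337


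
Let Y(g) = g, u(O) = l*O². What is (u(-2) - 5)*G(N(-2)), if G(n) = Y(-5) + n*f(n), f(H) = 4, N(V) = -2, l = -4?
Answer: 273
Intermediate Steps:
u(O) = -4*O²
G(n) = -5 + 4*n (G(n) = -5 + n*4 = -5 + 4*n)
(u(-2) - 5)*G(N(-2)) = (-4*(-2)² - 5)*(-5 + 4*(-2)) = (-4*4 - 5)*(-5 - 8) = (-16 - 5)*(-13) = -21*(-13) = 273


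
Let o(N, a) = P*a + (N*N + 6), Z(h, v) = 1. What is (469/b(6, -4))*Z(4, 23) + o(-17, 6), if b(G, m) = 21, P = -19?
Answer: 610/3 ≈ 203.33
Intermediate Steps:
o(N, a) = 6 + N² - 19*a (o(N, a) = -19*a + (N*N + 6) = -19*a + (N² + 6) = -19*a + (6 + N²) = 6 + N² - 19*a)
(469/b(6, -4))*Z(4, 23) + o(-17, 6) = (469/21)*1 + (6 + (-17)² - 19*6) = (469*(1/21))*1 + (6 + 289 - 114) = (67/3)*1 + 181 = 67/3 + 181 = 610/3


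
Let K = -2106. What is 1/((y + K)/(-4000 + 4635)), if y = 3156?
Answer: 127/210 ≈ 0.60476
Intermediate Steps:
1/((y + K)/(-4000 + 4635)) = 1/((3156 - 2106)/(-4000 + 4635)) = 1/(1050/635) = 1/(1050*(1/635)) = 1/(210/127) = 127/210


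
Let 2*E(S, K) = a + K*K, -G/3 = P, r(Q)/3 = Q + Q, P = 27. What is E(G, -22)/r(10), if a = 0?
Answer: 121/30 ≈ 4.0333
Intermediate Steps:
r(Q) = 6*Q (r(Q) = 3*(Q + Q) = 3*(2*Q) = 6*Q)
G = -81 (G = -3*27 = -81)
E(S, K) = K²/2 (E(S, K) = (0 + K*K)/2 = (0 + K²)/2 = K²/2)
E(G, -22)/r(10) = ((½)*(-22)²)/((6*10)) = ((½)*484)/60 = 242*(1/60) = 121/30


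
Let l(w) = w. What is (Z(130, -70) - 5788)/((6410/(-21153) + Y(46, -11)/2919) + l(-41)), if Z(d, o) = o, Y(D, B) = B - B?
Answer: 6666/47 ≈ 141.83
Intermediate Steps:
Y(D, B) = 0
(Z(130, -70) - 5788)/((6410/(-21153) + Y(46, -11)/2919) + l(-41)) = (-70 - 5788)/((6410/(-21153) + 0/2919) - 41) = -5858/((6410*(-1/21153) + 0*(1/2919)) - 41) = -5858/((-10/33 + 0) - 41) = -5858/(-10/33 - 41) = -5858/(-1363/33) = -5858*(-33/1363) = 6666/47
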